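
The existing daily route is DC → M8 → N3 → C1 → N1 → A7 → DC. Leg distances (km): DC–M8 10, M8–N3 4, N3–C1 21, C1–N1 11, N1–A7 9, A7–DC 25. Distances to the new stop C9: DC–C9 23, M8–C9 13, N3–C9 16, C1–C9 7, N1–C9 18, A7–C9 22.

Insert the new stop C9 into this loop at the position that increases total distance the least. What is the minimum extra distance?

Insertion cost between consecutive stops i–j is d(i,C9) + d(C9,j) − d(i,j):
  between DC and M8: 23 + 13 − 10 = 26
  between M8 and N3: 13 + 16 − 4 = 25
  between N3 and C1: 16 + 7 − 21 = 2
  between C1 and N1: 7 + 18 − 11 = 14
  between N1 and A7: 18 + 22 − 9 = 31
  between A7 and DC: 22 + 23 − 25 = 20
Cheapest insertion is between N3 and C1, adding 2.
New total = 80 + 2 = 82.

Adding 2 km by placing C9 on the N3–C1 leg.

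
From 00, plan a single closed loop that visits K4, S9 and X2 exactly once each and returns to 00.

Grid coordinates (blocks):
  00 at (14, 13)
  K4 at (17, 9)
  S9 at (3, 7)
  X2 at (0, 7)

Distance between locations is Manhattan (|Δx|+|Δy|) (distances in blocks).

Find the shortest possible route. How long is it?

46 blocks — the shortest possible round trip.

00-K4-S9-X2-00: 7+16+3+20 = 46
00-K4-X2-S9-00: 7+19+3+17 = 46
00-S9-K4-X2-00: 17+16+19+20 = 72
The minimum is 46.
One optimal route: 00 → K4 → S9 → X2 → 00 (or its reverse).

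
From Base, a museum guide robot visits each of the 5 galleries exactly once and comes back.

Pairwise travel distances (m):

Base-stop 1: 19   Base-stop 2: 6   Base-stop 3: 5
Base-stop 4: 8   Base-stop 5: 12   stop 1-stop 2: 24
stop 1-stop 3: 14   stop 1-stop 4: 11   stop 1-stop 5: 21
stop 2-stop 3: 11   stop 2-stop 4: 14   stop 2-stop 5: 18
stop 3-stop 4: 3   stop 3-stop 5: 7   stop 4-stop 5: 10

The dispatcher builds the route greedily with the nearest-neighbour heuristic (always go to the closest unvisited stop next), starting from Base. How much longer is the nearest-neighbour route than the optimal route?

From Base: stop 3=5, stop 2=6, stop 4=8, stop 5=12, stop 1=19 → choose stop 3 (5).
From stop 3: stop 4=3, stop 5=7, stop 2=11, stop 1=14 → choose stop 4 (3).
From stop 4: stop 5=10, stop 1=11, stop 2=14 → choose stop 5 (10).
From stop 5: stop 2=18, stop 1=21 → choose stop 2 (18).
From stop 2: stop 1=24 → choose stop 1 (24).
NN route Base → stop 3 → stop 4 → stop 5 → stop 2 → stop 1 → Base costs 79.
Optimal: Base → stop 2 → stop 1 → stop 4 → stop 3 → stop 5 → Base costs 63 (by enumerating all 60 distinct tours).
Excess = 79 − 63 = 16.

Excess over optimum: 16 m.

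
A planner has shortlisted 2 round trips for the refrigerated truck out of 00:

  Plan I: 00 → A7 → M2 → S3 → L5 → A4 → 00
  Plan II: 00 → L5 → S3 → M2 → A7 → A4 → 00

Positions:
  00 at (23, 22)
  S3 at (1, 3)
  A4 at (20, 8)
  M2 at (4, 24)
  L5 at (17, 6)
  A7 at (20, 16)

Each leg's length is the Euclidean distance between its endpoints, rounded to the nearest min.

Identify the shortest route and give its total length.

80 min — Plan I is the shortest.

Plan I: 7 + 18 + 21 + 16 + 4 + 14 = 80
Plan II: 17 + 16 + 21 + 18 + 8 + 14 = 94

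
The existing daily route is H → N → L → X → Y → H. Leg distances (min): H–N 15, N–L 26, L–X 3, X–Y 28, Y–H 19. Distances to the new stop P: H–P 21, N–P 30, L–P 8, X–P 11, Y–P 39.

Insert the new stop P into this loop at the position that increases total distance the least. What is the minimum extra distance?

+12 min — insert P between N and L.

Insertion cost between consecutive stops i–j is d(i,P) + d(P,j) − d(i,j):
  between H and N: 21 + 30 − 15 = 36
  between N and L: 30 + 8 − 26 = 12
  between L and X: 8 + 11 − 3 = 16
  between X and Y: 11 + 39 − 28 = 22
  between Y and H: 39 + 21 − 19 = 41
Cheapest insertion is between N and L, adding 12.
New total = 91 + 12 = 103.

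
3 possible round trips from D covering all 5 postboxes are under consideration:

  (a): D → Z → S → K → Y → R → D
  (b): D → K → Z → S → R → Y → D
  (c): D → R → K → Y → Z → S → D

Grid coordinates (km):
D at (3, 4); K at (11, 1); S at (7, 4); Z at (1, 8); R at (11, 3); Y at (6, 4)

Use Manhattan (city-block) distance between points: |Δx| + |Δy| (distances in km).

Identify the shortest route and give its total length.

(a): 6 + 10 + 7 + 8 + 6 + 9 = 46
(b): 11 + 17 + 10 + 5 + 6 + 3 = 52
(c): 9 + 2 + 8 + 9 + 10 + 4 = 42

42 km — (c) is the shortest.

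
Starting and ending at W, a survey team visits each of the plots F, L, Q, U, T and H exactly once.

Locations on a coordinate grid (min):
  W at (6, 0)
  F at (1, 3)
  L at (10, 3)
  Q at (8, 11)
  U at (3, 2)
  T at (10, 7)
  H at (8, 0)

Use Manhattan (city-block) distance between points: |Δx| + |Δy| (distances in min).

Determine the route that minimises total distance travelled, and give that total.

40 min — the shortest possible round trip.

There are 360 distinct closed tours to check (reversals are equivalent).
W - F - L - Q - U - T - H - W: 8+9+10+14+12+9+2 = 64
W - F - L - Q - U - H - T - W: 8+9+10+14+7+9+11 = 68
W - F - L - Q - T - U - H - W: 8+9+10+6+12+7+2 = 54
W - F - L - Q - T - H - U - W: 8+9+10+6+9+7+5 = 54
W - F - L - Q - H - U - T - W: 8+9+10+11+7+12+11 = 68
W - F - L - Q - H - T - U - W: 8+9+10+11+9+12+5 = 64
W - F - L - U - Q - T - H - W: 8+9+8+14+6+9+2 = 56
W - F - L - U - Q - H - T - W: 8+9+8+14+11+9+11 = 70
… (352 more)
W - U - F - L - T - Q - H - W: 5+3+9+4+6+11+2 = 40  ← best
The minimum is 40.
One optimal route: W → U → F → L → T → Q → H → W (or its reverse).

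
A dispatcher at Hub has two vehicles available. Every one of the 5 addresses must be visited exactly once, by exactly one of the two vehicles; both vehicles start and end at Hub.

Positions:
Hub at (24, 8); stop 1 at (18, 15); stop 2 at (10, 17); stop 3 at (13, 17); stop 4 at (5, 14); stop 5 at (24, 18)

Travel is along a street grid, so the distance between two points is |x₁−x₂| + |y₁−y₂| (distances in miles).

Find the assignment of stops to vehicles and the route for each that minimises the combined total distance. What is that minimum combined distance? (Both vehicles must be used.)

Try each way of splitting the stops between the two vehicles (each non-empty) and, for each split, find the best tour for each vehicle:
  {stop 1} + {stop 2, stop 3, stop 4, stop 5}: 26 + 58 = 84
  {stop 2} + {stop 1, stop 3, stop 4, stop 5}: 46 + 60 = 106
  {stop 1, stop 2} + {stop 3, stop 4, stop 5}: 46 + 58 = 104
  {stop 3} + {stop 1, stop 2, stop 4, stop 5}: 40 + 60 = 100
  {stop 1, stop 3} + {stop 2, stop 4, stop 5}: 40 + 58 = 98
  {stop 2, stop 3} + {stop 1, stop 4, stop 5}: 46 + 58 = 104
  … (15 splits in total)
  {stop 1, stop 2, stop 3, stop 4} + {stop 5}: 56 + 20 = 76  ← best
Best: vehicle 1 Hub → stop 1 → stop 3 → stop 2 → stop 4 → Hub = 56; vehicle 2 Hub → stop 5 → Hub = 20; combined 76.

Minimum combined distance: 76 miles.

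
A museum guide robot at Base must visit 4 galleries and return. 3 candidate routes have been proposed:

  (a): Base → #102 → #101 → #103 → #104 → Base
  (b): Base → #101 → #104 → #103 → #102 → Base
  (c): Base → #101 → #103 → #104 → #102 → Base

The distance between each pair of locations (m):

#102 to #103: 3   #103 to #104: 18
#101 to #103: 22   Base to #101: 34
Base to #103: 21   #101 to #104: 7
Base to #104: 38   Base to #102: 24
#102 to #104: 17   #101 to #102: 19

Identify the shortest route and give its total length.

(a): 24 + 19 + 22 + 18 + 38 = 121
(b): 34 + 7 + 18 + 3 + 24 = 86
(c): 34 + 22 + 18 + 17 + 24 = 115

86 m — (b) is the shortest.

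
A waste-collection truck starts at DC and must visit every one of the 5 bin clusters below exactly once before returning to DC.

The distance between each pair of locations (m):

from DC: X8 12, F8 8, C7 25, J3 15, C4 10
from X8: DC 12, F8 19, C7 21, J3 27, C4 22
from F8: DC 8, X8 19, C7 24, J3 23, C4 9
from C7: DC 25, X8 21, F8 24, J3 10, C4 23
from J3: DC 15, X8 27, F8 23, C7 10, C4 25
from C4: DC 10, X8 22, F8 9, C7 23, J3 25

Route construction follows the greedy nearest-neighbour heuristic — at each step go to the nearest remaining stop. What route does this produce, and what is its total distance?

DC → [F8:8 / C4:10 / X8:12 / J3:15 / C7:25] → F8 (8)
F8 → [C4:9 / X8:19 / J3:23 / C7:24] → C4 (9)
C4 → [X8:22 / C7:23 / J3:25] → X8 (22)
X8 → [C7:21 / J3:27] → C7 (21)
C7 → [J3:10] → J3 (10)
Return J3→DC: 15.
Total = 8 + 9 + 22 + 21 + 10 + 15 = 85.

85 m along DC → F8 → C4 → X8 → C7 → J3 → DC.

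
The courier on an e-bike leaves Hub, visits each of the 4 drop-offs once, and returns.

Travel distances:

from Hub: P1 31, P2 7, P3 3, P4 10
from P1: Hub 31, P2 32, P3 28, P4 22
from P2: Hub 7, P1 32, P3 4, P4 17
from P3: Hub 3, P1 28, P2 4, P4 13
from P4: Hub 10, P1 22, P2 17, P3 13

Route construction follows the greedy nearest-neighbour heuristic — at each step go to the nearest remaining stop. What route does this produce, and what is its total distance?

Total distance 77 via the nearest-neighbour route Hub → P3 → P2 → P4 → P1 → Hub.

Hub → [P3:3 / P2:7 / P4:10 / P1:31] → P3 (3)
P3 → [P2:4 / P4:13 / P1:28] → P2 (4)
P2 → [P4:17 / P1:32] → P4 (17)
P4 → [P1:22] → P1 (22)
Return P1→Hub: 31.
Total = 3 + 4 + 17 + 22 + 31 = 77.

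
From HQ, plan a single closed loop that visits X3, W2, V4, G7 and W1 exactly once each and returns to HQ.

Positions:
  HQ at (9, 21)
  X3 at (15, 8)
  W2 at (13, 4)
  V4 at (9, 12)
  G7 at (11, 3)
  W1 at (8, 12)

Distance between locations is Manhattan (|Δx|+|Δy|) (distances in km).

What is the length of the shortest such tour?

Shortest round trip = 50 km.

There are 60 distinct closed tours to check (reversals are equivalent).
HQ-X3-W2-V4-G7-W1-HQ: 19+6+12+11+12+10 = 70
HQ-X3-W2-V4-W1-G7-HQ: 19+6+12+1+12+20 = 70
HQ-X3-W2-G7-V4-W1-HQ: 19+6+3+11+1+10 = 50
HQ-X3-W2-G7-W1-V4-HQ: 19+6+3+12+1+9 = 50
HQ-X3-W2-W1-V4-G7-HQ: 19+6+13+1+11+20 = 70
HQ-X3-W2-W1-G7-V4-HQ: 19+6+13+12+11+9 = 70
HQ-X3-V4-W2-G7-W1-HQ: 19+10+12+3+12+10 = 66
HQ-X3-V4-W2-W1-G7-HQ: 19+10+12+13+12+20 = 86
HQ-X3-V4-G7-W2-W1-HQ: 19+10+11+3+13+10 = 66
HQ-X3-V4-G7-W1-W2-HQ: 19+10+11+12+13+21 = 86
HQ-X3-V4-W1-W2-G7-HQ: 19+10+1+13+3+20 = 66
HQ-X3-V4-W1-G7-W2-HQ: 19+10+1+12+3+21 = 66
HQ-X3-G7-W2-V4-W1-HQ: 19+9+3+12+1+10 = 54
HQ-X3-G7-W2-W1-V4-HQ: 19+9+3+13+1+9 = 54
… (46 more)
The minimum is 50.
One optimal route: HQ → X3 → W2 → G7 → V4 → W1 → HQ (or its reverse).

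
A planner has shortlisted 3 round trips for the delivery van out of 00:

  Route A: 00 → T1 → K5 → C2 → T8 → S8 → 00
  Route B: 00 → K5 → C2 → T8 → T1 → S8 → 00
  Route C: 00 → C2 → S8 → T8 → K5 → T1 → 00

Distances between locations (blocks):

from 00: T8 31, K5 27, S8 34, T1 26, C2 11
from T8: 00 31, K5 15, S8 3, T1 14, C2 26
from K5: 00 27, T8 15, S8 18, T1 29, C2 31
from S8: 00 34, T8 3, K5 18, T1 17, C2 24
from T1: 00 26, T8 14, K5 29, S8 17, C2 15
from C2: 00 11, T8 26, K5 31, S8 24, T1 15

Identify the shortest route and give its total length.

Shortest is Route C, total 108 blocks.

Route A: 26 + 29 + 31 + 26 + 3 + 34 = 149
Route B: 27 + 31 + 26 + 14 + 17 + 34 = 149
Route C: 11 + 24 + 3 + 15 + 29 + 26 = 108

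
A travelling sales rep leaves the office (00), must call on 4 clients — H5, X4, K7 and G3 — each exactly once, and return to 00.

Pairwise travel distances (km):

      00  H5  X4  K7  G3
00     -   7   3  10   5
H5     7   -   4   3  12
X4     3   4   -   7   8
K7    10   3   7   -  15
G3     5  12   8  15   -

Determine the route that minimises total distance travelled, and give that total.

00→H5→X4→K7→G3→00: 7+4+7+15+5 = 38
00→H5→X4→G3→K7→00: 7+4+8+15+10 = 44
00→H5→K7→X4→G3→00: 7+3+7+8+5 = 30
00→H5→K7→G3→X4→00: 7+3+15+8+3 = 36
00→H5→G3→X4→K7→00: 7+12+8+7+10 = 44
00→H5→G3→K7→X4→00: 7+12+15+7+3 = 44
00→X4→H5→K7→G3→00: 3+4+3+15+5 = 30
00→X4→H5→G3→K7→00: 3+4+12+15+10 = 44
00→X4→K7→H5→G3→00: 3+7+3+12+5 = 30
00→X4→G3→H5→K7→00: 3+8+12+3+10 = 36
00→K7→H5→X4→G3→00: 10+3+4+8+5 = 30
00→K7→X4→H5→G3→00: 10+7+4+12+5 = 38
The minimum is 30.
One optimal route: 00 → H5 → K7 → X4 → G3 → 00 (or its reverse).

Shortest round trip = 30 km.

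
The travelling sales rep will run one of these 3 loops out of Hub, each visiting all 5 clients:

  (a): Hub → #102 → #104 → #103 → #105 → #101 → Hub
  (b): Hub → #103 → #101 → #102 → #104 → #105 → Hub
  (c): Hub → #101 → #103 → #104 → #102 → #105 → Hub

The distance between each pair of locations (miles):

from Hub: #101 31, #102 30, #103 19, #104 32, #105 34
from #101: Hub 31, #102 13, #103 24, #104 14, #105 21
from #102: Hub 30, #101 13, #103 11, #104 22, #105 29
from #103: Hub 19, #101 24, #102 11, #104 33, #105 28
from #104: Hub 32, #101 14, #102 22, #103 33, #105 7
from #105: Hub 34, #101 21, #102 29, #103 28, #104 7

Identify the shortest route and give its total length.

119 miles — (b) is the shortest.

(a): 30 + 22 + 33 + 28 + 21 + 31 = 165
(b): 19 + 24 + 13 + 22 + 7 + 34 = 119
(c): 31 + 24 + 33 + 22 + 29 + 34 = 173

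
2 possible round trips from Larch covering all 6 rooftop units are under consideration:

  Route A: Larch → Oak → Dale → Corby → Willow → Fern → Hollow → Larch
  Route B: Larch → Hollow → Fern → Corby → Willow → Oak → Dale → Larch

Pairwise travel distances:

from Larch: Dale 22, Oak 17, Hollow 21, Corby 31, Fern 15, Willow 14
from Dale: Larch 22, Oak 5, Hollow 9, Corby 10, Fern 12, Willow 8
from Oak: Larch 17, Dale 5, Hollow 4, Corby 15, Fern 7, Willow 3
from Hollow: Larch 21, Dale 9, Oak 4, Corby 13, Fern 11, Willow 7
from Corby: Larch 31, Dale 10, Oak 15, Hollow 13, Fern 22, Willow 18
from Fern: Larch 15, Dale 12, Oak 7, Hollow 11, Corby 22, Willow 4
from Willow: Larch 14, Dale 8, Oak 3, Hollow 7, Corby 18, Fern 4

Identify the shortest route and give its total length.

86 — Route A is the shortest.

Route A: 17 + 5 + 10 + 18 + 4 + 11 + 21 = 86
Route B: 21 + 11 + 22 + 18 + 3 + 5 + 22 = 102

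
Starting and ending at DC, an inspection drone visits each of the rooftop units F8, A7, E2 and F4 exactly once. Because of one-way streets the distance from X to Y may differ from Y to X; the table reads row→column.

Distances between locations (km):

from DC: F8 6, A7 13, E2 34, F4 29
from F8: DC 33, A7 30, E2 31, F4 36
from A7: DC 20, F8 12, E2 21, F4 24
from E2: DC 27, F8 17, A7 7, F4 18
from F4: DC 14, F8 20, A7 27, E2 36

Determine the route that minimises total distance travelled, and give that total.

DC-F8-A7-E2-F4-DC: 6+30+21+18+14 = 89
DC-F8-A7-F4-E2-DC: 6+30+24+36+27 = 123
DC-F8-E2-A7-F4-DC: 6+31+7+24+14 = 82
DC-F8-E2-F4-A7-DC: 6+31+18+27+20 = 102
DC-F8-F4-A7-E2-DC: 6+36+27+21+27 = 117
DC-F8-F4-E2-A7-DC: 6+36+36+7+20 = 105
DC-A7-F8-E2-F4-DC: 13+12+31+18+14 = 88
DC-A7-F8-F4-E2-DC: 13+12+36+36+27 = 124
DC-A7-E2-F8-F4-DC: 13+21+17+36+14 = 101
DC-A7-E2-F4-F8-DC: 13+21+18+20+33 = 105
DC-A7-F4-F8-E2-DC: 13+24+20+31+27 = 115
DC-A7-F4-E2-F8-DC: 13+24+36+17+33 = 123
DC-E2-F8-A7-F4-DC: 34+17+30+24+14 = 119
DC-E2-F8-F4-A7-DC: 34+17+36+27+20 = 134
… (10 more)
The minimum is 82.
One optimal route: DC → F8 → E2 → A7 → F4 → DC.

82 km — the shortest possible round trip.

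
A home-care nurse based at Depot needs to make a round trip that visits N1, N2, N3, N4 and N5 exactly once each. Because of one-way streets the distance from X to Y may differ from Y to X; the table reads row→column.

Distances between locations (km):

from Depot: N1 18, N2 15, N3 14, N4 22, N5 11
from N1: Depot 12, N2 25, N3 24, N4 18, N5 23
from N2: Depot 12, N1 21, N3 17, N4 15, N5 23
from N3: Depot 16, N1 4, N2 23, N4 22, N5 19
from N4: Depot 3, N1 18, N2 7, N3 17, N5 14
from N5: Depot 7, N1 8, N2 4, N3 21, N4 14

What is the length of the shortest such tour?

Depot - N1 - N2 - N3 - N4 - N5 - Depot: 18+25+17+22+14+7 = 103
Depot - N1 - N2 - N3 - N5 - N4 - Depot: 18+25+17+19+14+3 = 96
Depot - N1 - N2 - N4 - N3 - N5 - Depot: 18+25+15+17+19+7 = 101
Depot - N1 - N2 - N4 - N5 - N3 - Depot: 18+25+15+14+21+16 = 109
Depot - N1 - N2 - N5 - N3 - N4 - Depot: 18+25+23+21+22+3 = 112
Depot - N1 - N2 - N5 - N4 - N3 - Depot: 18+25+23+14+17+16 = 113
Depot - N1 - N3 - N2 - N4 - N5 - Depot: 18+24+23+15+14+7 = 101
Depot - N1 - N3 - N2 - N5 - N4 - Depot: 18+24+23+23+14+3 = 105
Depot - N1 - N3 - N4 - N2 - N5 - Depot: 18+24+22+7+23+7 = 101
Depot - N1 - N3 - N4 - N5 - N2 - Depot: 18+24+22+14+4+12 = 94
Depot - N1 - N3 - N5 - N2 - N4 - Depot: 18+24+19+4+15+3 = 83
Depot - N1 - N3 - N5 - N4 - N2 - Depot: 18+24+19+14+7+12 = 94
Depot - N1 - N4 - N2 - N3 - N5 - Depot: 18+18+7+17+19+7 = 86
Depot - N1 - N4 - N2 - N5 - N3 - Depot: 18+18+7+23+21+16 = 103
… (106 more)
Depot - N5 - N2 - N3 - N1 - N4 - Depot: 11+4+17+4+18+3 = 57  ← best
The minimum is 57.
One optimal route: Depot → N5 → N2 → N3 → N1 → N4 → Depot.

Minimum total distance: 57 km.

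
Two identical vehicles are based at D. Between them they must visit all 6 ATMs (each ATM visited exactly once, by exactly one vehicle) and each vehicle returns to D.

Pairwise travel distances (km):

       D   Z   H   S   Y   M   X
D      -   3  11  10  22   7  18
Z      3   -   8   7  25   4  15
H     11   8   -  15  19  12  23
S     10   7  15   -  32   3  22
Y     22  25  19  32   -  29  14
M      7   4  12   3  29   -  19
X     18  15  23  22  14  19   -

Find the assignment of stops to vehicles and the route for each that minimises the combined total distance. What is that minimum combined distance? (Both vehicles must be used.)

82 km — the smallest possible combined total.

Try each way of splitting the stops between the two vehicles (each non-empty) and, for each split, find the best tour for each vehicle:
  {Z} + {H, S, Y, M, X}: 6 + 76 = 82
  {H} + {Z, S, Y, M, X}: 22 + 68 = 90
  {Z, H} + {S, Y, M, X}: 22 + 68 = 90
  {S} + {Z, H, Y, M, X}: 20 + 70 = 90
  {Z, S} + {H, Y, M, X}: 20 + 70 = 90
  {H, S} + {Z, Y, M, X}: 36 + 62 = 98
  … (31 splits in total)
Best: vehicle 1 D → Z → D = 6; vehicle 2 D → H → Y → X → S → M → D = 76; combined 82.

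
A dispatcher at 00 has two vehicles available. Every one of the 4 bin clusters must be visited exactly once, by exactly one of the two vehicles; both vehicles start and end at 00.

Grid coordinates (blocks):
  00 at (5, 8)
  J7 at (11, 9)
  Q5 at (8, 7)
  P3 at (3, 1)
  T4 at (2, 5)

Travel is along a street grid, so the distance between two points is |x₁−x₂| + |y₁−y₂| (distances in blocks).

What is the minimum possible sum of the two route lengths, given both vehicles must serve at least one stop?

Try each way of splitting the stops between the two vehicles (each non-empty) and, for each split, find the best tour for each vehicle:
  {J7} + {Q5, P3, T4}: 14 + 26 = 40
  {Q5} + {J7, P3, T4}: 8 + 34 = 42
  {J7, Q5} + {P3, T4}: 16 + 20 = 36
  {P3} + {J7, Q5, T4}: 18 + 26 = 44
  {J7, P3} + {Q5, T4}: 32 + 18 = 50
  {Q5, P3} + {J7, T4}: 24 + 26 = 50
  … (7 splits in total)
Best: vehicle 1 00 → J7 → Q5 → 00 = 16; vehicle 2 00 → P3 → T4 → 00 = 20; combined 36.

36 blocks — the smallest possible combined total.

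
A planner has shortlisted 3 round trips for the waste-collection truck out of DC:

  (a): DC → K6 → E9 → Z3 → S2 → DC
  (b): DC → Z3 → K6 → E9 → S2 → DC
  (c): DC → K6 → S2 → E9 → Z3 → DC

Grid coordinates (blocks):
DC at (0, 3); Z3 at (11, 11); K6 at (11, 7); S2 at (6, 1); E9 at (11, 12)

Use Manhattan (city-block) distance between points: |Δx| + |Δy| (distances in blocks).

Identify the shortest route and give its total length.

(a): 15 + 5 + 1 + 15 + 8 = 44
(b): 19 + 4 + 5 + 16 + 8 = 52
(c): 15 + 11 + 16 + 1 + 19 = 62

44 blocks — (a) is the shortest.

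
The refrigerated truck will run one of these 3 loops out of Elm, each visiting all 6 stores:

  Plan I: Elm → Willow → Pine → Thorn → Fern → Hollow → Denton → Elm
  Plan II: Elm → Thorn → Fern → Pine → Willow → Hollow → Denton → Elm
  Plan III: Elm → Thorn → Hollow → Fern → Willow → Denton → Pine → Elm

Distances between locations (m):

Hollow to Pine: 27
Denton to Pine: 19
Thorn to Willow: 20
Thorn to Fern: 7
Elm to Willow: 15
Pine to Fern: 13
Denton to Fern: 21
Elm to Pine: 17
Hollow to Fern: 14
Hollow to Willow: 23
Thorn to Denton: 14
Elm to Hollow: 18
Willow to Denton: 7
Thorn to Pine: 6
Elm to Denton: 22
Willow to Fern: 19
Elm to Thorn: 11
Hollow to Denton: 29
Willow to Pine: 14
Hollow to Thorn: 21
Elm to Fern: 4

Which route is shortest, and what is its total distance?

Plan I: 15 + 14 + 6 + 7 + 14 + 29 + 22 = 107
Plan II: 11 + 7 + 13 + 14 + 23 + 29 + 22 = 119
Plan III: 11 + 21 + 14 + 19 + 7 + 19 + 17 = 108

107 m — Plan I is the shortest.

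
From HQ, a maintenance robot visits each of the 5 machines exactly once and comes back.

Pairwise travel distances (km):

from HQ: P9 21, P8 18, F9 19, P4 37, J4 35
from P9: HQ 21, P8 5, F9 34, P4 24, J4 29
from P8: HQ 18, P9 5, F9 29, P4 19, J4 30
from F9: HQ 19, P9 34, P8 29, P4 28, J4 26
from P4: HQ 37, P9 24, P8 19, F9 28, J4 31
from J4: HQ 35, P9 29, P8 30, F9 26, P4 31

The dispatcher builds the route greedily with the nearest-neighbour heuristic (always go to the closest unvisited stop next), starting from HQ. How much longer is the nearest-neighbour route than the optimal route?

15 km longer than the optimal tour.

HQ: P8=18, F9=19, P9=21, J4=35, P4=37 ⇒ P8
P8: P9=5, P4=19, F9=29, J4=30 ⇒ P9
P9: P4=24, J4=29, F9=34 ⇒ P4
P4: F9=28, J4=31 ⇒ F9
F9: J4=26 ⇒ J4
NN route HQ → P8 → P9 → P4 → F9 → J4 → HQ costs 136.
Optimal: HQ → P9 → P8 → P4 → J4 → F9 → HQ costs 121 (by enumerating all 60 distinct tours).
Excess = 136 − 121 = 15.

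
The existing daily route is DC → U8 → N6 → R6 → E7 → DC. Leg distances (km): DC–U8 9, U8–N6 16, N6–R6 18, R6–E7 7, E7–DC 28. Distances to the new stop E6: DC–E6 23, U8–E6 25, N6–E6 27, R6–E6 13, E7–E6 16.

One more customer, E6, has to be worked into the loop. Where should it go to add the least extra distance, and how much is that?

Insertion cost between consecutive stops i–j is d(i,E6) + d(E6,j) − d(i,j):
  between DC and U8: 23 + 25 − 9 = 39
  between U8 and N6: 25 + 27 − 16 = 36
  between N6 and R6: 27 + 13 − 18 = 22
  between R6 and E7: 13 + 16 − 7 = 22
  between E7 and DC: 16 + 23 − 28 = 11
Cheapest insertion is between E7 and DC, adding 11.
New total = 78 + 11 = 89.

Minimum extra distance: 11 km, inserting E6 between E7 and DC.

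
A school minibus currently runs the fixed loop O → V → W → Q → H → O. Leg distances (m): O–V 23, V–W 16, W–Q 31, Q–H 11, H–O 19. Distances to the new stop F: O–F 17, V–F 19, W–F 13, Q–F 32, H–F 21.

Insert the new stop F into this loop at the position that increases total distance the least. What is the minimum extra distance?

Insertion cost between consecutive stops i–j is d(i,F) + d(F,j) − d(i,j):
  between O and V: 17 + 19 − 23 = 13
  between V and W: 19 + 13 − 16 = 16
  between W and Q: 13 + 32 − 31 = 14
  between Q and H: 32 + 21 − 11 = 42
  between H and O: 21 + 17 − 19 = 19
Cheapest insertion is between O and V, adding 13.
New total = 100 + 13 = 113.

Adding 13 m by placing F on the O–V leg.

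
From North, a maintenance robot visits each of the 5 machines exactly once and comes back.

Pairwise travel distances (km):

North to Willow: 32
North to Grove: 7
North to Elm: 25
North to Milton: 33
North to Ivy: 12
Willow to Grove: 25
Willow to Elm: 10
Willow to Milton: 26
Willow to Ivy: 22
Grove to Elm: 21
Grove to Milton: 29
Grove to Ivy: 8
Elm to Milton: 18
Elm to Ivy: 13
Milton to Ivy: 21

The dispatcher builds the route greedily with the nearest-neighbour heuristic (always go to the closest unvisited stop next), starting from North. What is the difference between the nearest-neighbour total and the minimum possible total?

The nearest-neighbour route is 4 km longer than optimal.

From North: Grove=7, Ivy=12, Elm=25, Willow=32, Milton=33 → choose Grove (7).
From Grove: Ivy=8, Elm=21, Willow=25, Milton=29 → choose Ivy (8).
From Ivy: Elm=13, Milton=21, Willow=22 → choose Elm (13).
From Elm: Willow=10, Milton=18 → choose Willow (10).
From Willow: Milton=26 → choose Milton (26).
NN route North → Grove → Ivy → Elm → Willow → Milton → North costs 97.
Optimal: North → Grove → Willow → Elm → Milton → Ivy → North costs 93 (by enumerating all 60 distinct tours).
Excess = 97 − 93 = 4.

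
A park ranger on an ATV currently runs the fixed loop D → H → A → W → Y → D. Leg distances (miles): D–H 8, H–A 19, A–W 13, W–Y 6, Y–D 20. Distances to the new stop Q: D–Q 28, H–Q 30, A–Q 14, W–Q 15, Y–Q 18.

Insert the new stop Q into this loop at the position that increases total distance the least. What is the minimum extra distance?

Insertion cost between consecutive stops i–j is d(i,Q) + d(Q,j) − d(i,j):
  between D and H: 28 + 30 − 8 = 50
  between H and A: 30 + 14 − 19 = 25
  between A and W: 14 + 15 − 13 = 16
  between W and Y: 15 + 18 − 6 = 27
  between Y and D: 18 + 28 − 20 = 26
Cheapest insertion is between A and W, adding 16.
New total = 66 + 16 = 82.

+16 miles — insert Q between A and W.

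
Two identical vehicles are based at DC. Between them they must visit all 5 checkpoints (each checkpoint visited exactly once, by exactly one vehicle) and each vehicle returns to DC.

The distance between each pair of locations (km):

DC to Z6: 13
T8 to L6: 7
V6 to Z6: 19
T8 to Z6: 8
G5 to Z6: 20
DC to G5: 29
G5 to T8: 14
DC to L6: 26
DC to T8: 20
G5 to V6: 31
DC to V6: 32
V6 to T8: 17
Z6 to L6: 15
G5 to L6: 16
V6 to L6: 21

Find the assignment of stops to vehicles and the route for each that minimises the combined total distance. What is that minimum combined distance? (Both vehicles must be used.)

127 km — the smallest possible combined total.

There are 2^4 − 1 = 15 ways to divide the 5 stops into two non-empty groups. For each, the best each vehicle can do is its own shortest tour through its group:
  {G5} + {V6, T8, Z6, L6}: 58 + 80 = 138
  {V6} + {G5, T8, Z6, L6}: 64 + 73 = 137
  {G5, V6} + {T8, Z6, L6}: 92 + 54 = 146
  {T8} + {G5, V6, Z6, L6}: 40 + 98 = 138
  {G5, T8} + {V6, Z6, L6}: 63 + 79 = 142
  {V6, T8} + {G5, Z6, L6}: 69 + 73 = 142
  … (15 splits in total)
  {Z6} + {G5, V6, T8, L6}: 26 + 101 = 127  ← best
Best: vehicle 1 DC → Z6 → DC = 26; vehicle 2 DC → G5 → L6 → T8 → V6 → DC = 101; combined 127.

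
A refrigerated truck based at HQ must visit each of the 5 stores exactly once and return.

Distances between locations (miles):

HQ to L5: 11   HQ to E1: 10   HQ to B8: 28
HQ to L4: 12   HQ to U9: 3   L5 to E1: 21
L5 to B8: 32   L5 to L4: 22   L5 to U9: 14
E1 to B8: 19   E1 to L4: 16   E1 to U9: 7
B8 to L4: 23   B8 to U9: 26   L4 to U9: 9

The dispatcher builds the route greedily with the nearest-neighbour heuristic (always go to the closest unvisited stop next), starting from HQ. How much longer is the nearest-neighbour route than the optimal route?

Excess over optimum: 23 miles.

HQ: U9=3, E1=10, L5=11, L4=12, B8=28 ⇒ U9
U9: E1=7, L4=9, L5=14, B8=26 ⇒ E1
E1: L4=16, B8=19, L5=21 ⇒ L4
L4: L5=22, B8=23 ⇒ L5
L5: B8=32 ⇒ B8
NN route HQ → U9 → E1 → L4 → L5 → B8 → HQ costs 108.
Optimal: HQ → L5 → L4 → B8 → E1 → U9 → HQ costs 85 (by enumerating all 60 distinct tours).
Excess = 108 − 85 = 23.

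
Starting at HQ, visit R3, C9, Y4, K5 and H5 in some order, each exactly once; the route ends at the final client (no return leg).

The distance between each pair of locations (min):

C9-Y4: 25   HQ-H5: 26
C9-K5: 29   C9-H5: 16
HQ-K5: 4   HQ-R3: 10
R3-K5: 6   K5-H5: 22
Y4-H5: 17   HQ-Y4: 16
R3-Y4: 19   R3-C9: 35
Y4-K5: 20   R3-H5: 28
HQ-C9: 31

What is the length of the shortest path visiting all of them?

Minimum one-way distance = 62 min.

There are 5! = 120 possible orderings.
HQ → R3 → C9 → Y4 → K5 → H5: 10+35+25+20+22 = 112
HQ → R3 → C9 → Y4 → H5 → K5: 10+35+25+17+22 = 109
HQ → R3 → C9 → K5 → Y4 → H5: 10+35+29+20+17 = 111
HQ → R3 → C9 → K5 → H5 → Y4: 10+35+29+22+17 = 113
HQ → R3 → C9 → H5 → Y4 → K5: 10+35+16+17+20 = 98
HQ → R3 → C9 → H5 → K5 → Y4: 10+35+16+22+20 = 103
HQ → R3 → Y4 → C9 → K5 → H5: 10+19+25+29+22 = 105
HQ → R3 → Y4 → C9 → H5 → K5: 10+19+25+16+22 = 92
HQ → R3 → Y4 → K5 → C9 → H5: 10+19+20+29+16 = 94
HQ → R3 → Y4 → K5 → H5 → C9: 10+19+20+22+16 = 87
HQ → R3 → Y4 → H5 → C9 → K5: 10+19+17+16+29 = 91
HQ → R3 → Y4 → H5 → K5 → C9: 10+19+17+22+29 = 97
HQ → R3 → K5 → C9 → Y4 → H5: 10+6+29+25+17 = 87
HQ → R3 → K5 → C9 → H5 → Y4: 10+6+29+16+17 = 78
… (106 more)
HQ → K5 → R3 → Y4 → H5 → C9: 4+6+19+17+16 = 62  ← best
The minimum is 62.
One shortest path: HQ → K5 → R3 → Y4 → H5 → C9.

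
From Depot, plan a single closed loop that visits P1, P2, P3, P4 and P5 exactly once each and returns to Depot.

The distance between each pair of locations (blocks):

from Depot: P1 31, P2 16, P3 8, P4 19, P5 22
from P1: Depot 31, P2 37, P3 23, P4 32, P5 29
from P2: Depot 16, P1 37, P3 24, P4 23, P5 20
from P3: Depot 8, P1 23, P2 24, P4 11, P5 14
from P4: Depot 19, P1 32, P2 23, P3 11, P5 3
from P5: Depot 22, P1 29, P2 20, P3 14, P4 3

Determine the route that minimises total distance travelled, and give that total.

102 blocks — the shortest possible round trip.

With 5 stops there are 5!/2 = 60 distinct round trips (a route and its reverse cost the same).
Depot→P1→P2→P3→P4→P5→Depot: 31+37+24+11+3+22 = 128
Depot→P1→P2→P3→P5→P4→Depot: 31+37+24+14+3+19 = 128
Depot→P1→P2→P4→P3→P5→Depot: 31+37+23+11+14+22 = 138
Depot→P1→P2→P4→P5→P3→Depot: 31+37+23+3+14+8 = 116
Depot→P1→P2→P5→P3→P4→Depot: 31+37+20+14+11+19 = 132
Depot→P1→P2→P5→P4→P3→Depot: 31+37+20+3+11+8 = 110
Depot→P1→P3→P2→P4→P5→Depot: 31+23+24+23+3+22 = 126
Depot→P1→P3→P2→P5→P4→Depot: 31+23+24+20+3+19 = 120
Depot→P1→P3→P4→P2→P5→Depot: 31+23+11+23+20+22 = 130
Depot→P1→P3→P4→P5→P2→Depot: 31+23+11+3+20+16 = 104
Depot→P1→P3→P5→P2→P4→Depot: 31+23+14+20+23+19 = 130
Depot→P1→P3→P5→P4→P2→Depot: 31+23+14+3+23+16 = 110
Depot→P1→P4→P2→P3→P5→Depot: 31+32+23+24+14+22 = 146
Depot→P1→P4→P2→P5→P3→Depot: 31+32+23+20+14+8 = 128
… (46 more)
Depot→P2→P4→P5→P1→P3→Depot: 16+23+3+29+23+8 = 102  ← best
The minimum is 102.
One optimal route: Depot → P2 → P4 → P5 → P1 → P3 → Depot (or its reverse).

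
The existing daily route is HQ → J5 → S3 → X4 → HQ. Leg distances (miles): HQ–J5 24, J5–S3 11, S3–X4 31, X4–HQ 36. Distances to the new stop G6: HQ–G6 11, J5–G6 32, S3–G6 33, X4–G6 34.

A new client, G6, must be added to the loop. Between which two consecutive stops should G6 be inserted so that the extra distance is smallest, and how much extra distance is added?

Adding 9 miles by placing G6 on the X4–HQ leg.

Insertion cost between consecutive stops i–j is d(i,G6) + d(G6,j) − d(i,j):
  between HQ and J5: 11 + 32 − 24 = 19
  between J5 and S3: 32 + 33 − 11 = 54
  between S3 and X4: 33 + 34 − 31 = 36
  between X4 and HQ: 34 + 11 − 36 = 9
Cheapest insertion is between X4 and HQ, adding 9.
New total = 102 + 9 = 111.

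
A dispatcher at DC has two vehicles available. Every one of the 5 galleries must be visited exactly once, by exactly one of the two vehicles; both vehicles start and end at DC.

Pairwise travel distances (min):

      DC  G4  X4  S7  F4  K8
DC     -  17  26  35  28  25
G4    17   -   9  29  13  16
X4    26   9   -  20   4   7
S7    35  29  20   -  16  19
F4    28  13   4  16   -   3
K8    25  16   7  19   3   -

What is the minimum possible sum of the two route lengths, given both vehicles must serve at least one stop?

Minimum combined distance: 121 min.

There are 2^4 − 1 = 15 ways to divide the 5 stops into two non-empty groups. For each, the best each vehicle can do is its own shortest tour through its group:
  {G4} + {X4, S7, F4, K8}: 34 + 87 = 121
  {X4} + {G4, S7, F4, K8}: 52 + 87 = 139
  {G4, X4} + {S7, F4, K8}: 52 + 79 = 131
  {S7} + {G4, X4, F4, K8}: 70 + 58 = 128
  {G4, S7} + {X4, F4, K8}: 81 + 58 = 139
  {X4, S7} + {G4, F4, K8}: 81 + 58 = 139
  … (15 splits in total)
Best: vehicle 1 DC → G4 → DC = 34; vehicle 2 DC → X4 → F4 → K8 → S7 → DC = 87; combined 121.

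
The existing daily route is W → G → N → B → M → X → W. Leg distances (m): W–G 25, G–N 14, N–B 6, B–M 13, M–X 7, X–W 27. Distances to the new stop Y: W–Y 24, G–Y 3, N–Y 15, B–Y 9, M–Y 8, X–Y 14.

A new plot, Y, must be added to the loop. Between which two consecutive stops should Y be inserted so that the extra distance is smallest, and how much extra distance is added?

Minimum extra distance: 2 m, inserting Y between W and G.

Insertion cost between consecutive stops i–j is d(i,Y) + d(Y,j) − d(i,j):
  between W and G: 24 + 3 − 25 = 2
  between G and N: 3 + 15 − 14 = 4
  between N and B: 15 + 9 − 6 = 18
  between B and M: 9 + 8 − 13 = 4
  between M and X: 8 + 14 − 7 = 15
  between X and W: 14 + 24 − 27 = 11
Cheapest insertion is between W and G, adding 2.
New total = 92 + 2 = 94.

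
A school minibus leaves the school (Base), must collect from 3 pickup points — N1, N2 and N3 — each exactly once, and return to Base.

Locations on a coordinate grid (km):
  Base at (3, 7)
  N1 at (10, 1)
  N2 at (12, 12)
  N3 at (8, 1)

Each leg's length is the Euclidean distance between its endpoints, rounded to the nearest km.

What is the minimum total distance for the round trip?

Base-N1-N2-N3-Base: 9+11+12+8 = 40
Base-N1-N3-N2-Base: 9+2+12+10 = 33
Base-N2-N1-N3-Base: 10+11+2+8 = 31
The minimum is 31.
One optimal route: Base → N2 → N1 → N3 → Base (or its reverse).

Shortest round trip = 31 km.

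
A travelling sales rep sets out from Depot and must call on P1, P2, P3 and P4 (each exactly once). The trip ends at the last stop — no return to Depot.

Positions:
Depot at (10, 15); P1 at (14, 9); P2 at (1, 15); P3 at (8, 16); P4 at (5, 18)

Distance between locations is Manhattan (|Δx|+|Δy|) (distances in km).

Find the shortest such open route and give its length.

Minimum one-way distance = 34 km.

There are 4! = 24 possible orderings.
Depot → P1 → P2 → P3 → P4: 10+19+8+5 = 42
Depot → P1 → P2 → P4 → P3: 10+19+7+5 = 41
Depot → P1 → P3 → P2 → P4: 10+13+8+7 = 38
Depot → P1 → P3 → P4 → P2: 10+13+5+7 = 35
Depot → P1 → P4 → P2 → P3: 10+18+7+8 = 43
Depot → P1 → P4 → P3 → P2: 10+18+5+8 = 41
Depot → P2 → P1 → P3 → P4: 9+19+13+5 = 46
Depot → P2 → P1 → P4 → P3: 9+19+18+5 = 51
Depot → P2 → P3 → P1 → P4: 9+8+13+18 = 48
Depot → P2 → P3 → P4 → P1: 9+8+5+18 = 40
Depot → P2 → P4 → P1 → P3: 9+7+18+13 = 47
Depot → P2 → P4 → P3 → P1: 9+7+5+13 = 34
Depot → P3 → P1 → P2 → P4: 3+13+19+7 = 42
Depot → P3 → P1 → P4 → P2: 3+13+18+7 = 41
… (10 more)
The minimum is 34.
One shortest path: Depot → P2 → P4 → P3 → P1.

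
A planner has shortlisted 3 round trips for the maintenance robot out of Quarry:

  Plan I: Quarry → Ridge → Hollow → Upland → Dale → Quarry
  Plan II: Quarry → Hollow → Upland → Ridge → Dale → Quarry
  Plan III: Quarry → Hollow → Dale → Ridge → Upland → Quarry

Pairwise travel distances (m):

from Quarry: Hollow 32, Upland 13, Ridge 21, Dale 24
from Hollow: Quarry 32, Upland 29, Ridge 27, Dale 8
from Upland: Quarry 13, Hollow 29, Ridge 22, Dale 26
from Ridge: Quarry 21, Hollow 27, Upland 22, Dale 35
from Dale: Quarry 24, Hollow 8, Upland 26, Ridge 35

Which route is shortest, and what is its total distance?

Plan I: 21 + 27 + 29 + 26 + 24 = 127
Plan II: 32 + 29 + 22 + 35 + 24 = 142
Plan III: 32 + 8 + 35 + 22 + 13 = 110

110 m — Plan III is the shortest.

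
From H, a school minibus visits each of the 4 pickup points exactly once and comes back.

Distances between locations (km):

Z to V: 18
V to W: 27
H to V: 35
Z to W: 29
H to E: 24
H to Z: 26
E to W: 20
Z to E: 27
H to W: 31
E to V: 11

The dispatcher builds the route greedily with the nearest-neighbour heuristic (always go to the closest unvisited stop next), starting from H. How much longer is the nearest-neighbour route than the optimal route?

From H: E=24, Z=26, W=31, V=35 → choose E (24).
From E: V=11, W=20, Z=27 → choose V (11).
From V: Z=18, W=27 → choose Z (18).
From Z: W=29 → choose W (29).
NN route H → E → V → Z → W → H costs 113.
Optimal: H → Z → V → E → W → H costs 106 (by enumerating all 12 distinct tours).
Excess = 113 − 106 = 7.

7 km longer than the optimal tour.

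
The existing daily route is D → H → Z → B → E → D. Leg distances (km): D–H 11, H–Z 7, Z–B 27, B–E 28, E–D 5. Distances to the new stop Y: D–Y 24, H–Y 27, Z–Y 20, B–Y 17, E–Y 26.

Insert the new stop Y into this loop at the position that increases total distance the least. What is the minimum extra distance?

Minimum extra distance: 10 km, inserting Y between Z and B.

Insertion cost between consecutive stops i–j is d(i,Y) + d(Y,j) − d(i,j):
  between D and H: 24 + 27 − 11 = 40
  between H and Z: 27 + 20 − 7 = 40
  between Z and B: 20 + 17 − 27 = 10
  between B and E: 17 + 26 − 28 = 15
  between E and D: 26 + 24 − 5 = 45
Cheapest insertion is between Z and B, adding 10.
New total = 78 + 10 = 88.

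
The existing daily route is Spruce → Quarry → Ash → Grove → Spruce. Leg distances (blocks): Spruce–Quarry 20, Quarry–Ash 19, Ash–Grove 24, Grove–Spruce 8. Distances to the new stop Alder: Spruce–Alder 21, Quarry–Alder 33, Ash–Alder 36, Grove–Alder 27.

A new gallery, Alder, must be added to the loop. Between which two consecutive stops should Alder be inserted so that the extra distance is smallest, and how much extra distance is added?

Insertion cost between consecutive stops i–j is d(i,Alder) + d(Alder,j) − d(i,j):
  between Spruce and Quarry: 21 + 33 − 20 = 34
  between Quarry and Ash: 33 + 36 − 19 = 50
  between Ash and Grove: 36 + 27 − 24 = 39
  between Grove and Spruce: 27 + 21 − 8 = 40
Cheapest insertion is between Spruce and Quarry, adding 34.
New total = 71 + 34 = 105.

+34 blocks — insert Alder between Spruce and Quarry.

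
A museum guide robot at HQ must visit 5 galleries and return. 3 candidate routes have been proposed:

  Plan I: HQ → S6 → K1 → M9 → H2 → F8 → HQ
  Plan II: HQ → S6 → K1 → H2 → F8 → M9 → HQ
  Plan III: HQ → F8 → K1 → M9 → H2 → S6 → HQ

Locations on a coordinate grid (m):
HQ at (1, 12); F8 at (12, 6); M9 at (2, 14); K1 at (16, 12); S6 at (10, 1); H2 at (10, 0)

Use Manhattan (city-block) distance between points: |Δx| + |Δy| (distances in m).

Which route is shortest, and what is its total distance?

Shortest is Plan II, total 84 m.

Plan I: 20 + 17 + 16 + 22 + 8 + 17 = 100
Plan II: 20 + 17 + 18 + 8 + 18 + 3 = 84
Plan III: 17 + 10 + 16 + 22 + 1 + 20 = 86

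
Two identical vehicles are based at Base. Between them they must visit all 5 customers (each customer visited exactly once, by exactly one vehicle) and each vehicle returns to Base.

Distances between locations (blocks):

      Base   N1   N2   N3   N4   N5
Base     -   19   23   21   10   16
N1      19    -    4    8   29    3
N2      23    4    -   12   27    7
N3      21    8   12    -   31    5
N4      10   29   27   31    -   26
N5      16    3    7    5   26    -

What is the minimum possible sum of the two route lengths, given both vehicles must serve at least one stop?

Minimum combined distance: 76 blocks.

Try each way of splitting the stops between the two vehicles (each non-empty) and, for each split, find the best tour for each vehicle:
  {N1} + {N2, N3, N4, N5}: 38 + 70 = 108
  {N2} + {N1, N3, N4, N5}: 46 + 68 = 114
  {N1, N2} + {N3, N4, N5}: 46 + 62 = 108
  {N3} + {N1, N2, N4, N5}: 42 + 60 = 102
  {N1, N3} + {N2, N4, N5}: 48 + 60 = 108
  {N2, N3} + {N1, N4, N5}: 56 + 58 = 114
  … (15 splits in total)
  {N4} + {N1, N2, N3, N5}: 20 + 56 = 76  ← best
Best: vehicle 1 Base → N4 → Base = 20; vehicle 2 Base → N1 → N2 → N3 → N5 → Base = 56; combined 76.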